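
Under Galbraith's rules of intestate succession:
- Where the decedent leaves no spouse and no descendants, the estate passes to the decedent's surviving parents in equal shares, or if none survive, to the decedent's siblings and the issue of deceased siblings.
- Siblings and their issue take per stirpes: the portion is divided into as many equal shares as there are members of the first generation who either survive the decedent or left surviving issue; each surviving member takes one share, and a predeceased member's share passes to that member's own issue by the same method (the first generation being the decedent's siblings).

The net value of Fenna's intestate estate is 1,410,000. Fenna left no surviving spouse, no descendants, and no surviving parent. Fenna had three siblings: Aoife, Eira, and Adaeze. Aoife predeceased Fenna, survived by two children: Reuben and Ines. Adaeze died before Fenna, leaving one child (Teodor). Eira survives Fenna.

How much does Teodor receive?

The entire 1,410,000 passes to the siblings and their issue.
That amount (1,410,000) is divided into 3 shares of 470,000: Eira takes 470,000; Aoife's 470,000 share passes to Aoife's issue; Adaeze's 470,000 share passes to Adaeze's issue.
Aoife's share (470,000) is divided into 2 shares of 235,000: Reuben and Ines each take 235,000.
Adaeze's share (470,000) passes entirely to Teodor.

Teodor receives 470,000.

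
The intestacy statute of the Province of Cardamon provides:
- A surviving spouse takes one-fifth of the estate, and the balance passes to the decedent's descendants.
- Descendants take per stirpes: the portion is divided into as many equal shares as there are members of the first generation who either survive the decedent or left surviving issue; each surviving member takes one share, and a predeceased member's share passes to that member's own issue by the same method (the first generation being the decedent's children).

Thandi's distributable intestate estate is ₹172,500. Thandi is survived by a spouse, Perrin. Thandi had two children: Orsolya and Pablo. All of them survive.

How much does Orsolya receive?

Orsolya receives ₹69,000.

Perrin takes one-fifth of ₹172,500 = ₹34,500. The remaining ₹138,000 passes to the descendants.
The descendants' portion (₹138,000) is divided into 2 shares of ₹69,000: Orsolya and Pablo each take ₹69,000.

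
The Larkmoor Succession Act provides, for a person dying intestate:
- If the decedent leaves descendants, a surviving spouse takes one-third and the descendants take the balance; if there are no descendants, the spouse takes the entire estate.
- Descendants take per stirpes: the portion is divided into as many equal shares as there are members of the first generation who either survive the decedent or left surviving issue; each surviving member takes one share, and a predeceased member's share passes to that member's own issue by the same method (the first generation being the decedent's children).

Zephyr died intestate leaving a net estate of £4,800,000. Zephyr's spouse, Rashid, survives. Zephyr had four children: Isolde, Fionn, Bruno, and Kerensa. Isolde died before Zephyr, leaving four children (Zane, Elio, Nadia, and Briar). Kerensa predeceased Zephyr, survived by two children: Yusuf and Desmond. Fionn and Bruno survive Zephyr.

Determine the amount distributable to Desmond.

Rashid takes one-third of £4,800,000 = £1,600,000. The remaining £3,200,000 passes to the descendants.
The descendants' portion (£3,200,000) is divided into 4 shares of £800,000: Fionn and Bruno each take £800,000; Isolde's £800,000 share passes to Isolde's issue; Kerensa's £800,000 share passes to Kerensa's issue.
Isolde's share (£800,000) is divided into 4 shares of £200,000: Zane, Elio, Nadia, and Briar each take £200,000.
Kerensa's share (£800,000) is divided into 2 shares of £400,000: Yusuf and Desmond each take £400,000.

Desmond receives £400,000.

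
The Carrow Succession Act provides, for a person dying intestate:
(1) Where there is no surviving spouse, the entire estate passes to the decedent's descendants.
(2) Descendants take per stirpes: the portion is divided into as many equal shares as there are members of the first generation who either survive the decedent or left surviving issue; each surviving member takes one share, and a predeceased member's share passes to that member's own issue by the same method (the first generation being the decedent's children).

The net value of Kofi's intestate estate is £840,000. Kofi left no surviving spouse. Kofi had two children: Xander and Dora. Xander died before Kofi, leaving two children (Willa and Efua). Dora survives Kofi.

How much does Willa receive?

The entire £840,000 passes to the descendants.
That amount (£840,000) is divided into 2 shares of £420,000: Dora takes £420,000; Xander's £420,000 share passes to Xander's issue.
Xander's share (£420,000) is divided into 2 shares of £210,000: Willa and Efua each take £210,000.

Willa receives £210,000.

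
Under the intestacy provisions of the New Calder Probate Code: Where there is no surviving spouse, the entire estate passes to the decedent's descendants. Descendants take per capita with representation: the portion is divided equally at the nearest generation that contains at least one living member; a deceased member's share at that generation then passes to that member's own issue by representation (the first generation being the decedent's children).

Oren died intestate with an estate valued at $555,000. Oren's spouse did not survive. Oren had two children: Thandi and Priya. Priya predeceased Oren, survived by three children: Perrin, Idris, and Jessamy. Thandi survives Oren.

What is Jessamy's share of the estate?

The entire $555,000 passes to the descendants.
That amount ($555,000) is divided into 2 shares of $277,500: Thandi takes $277,500; Priya's $277,500 share passes to Priya's issue.
Priya's share ($277,500) is divided into 3 shares of $92,500: Perrin, Idris, and Jessamy each take $92,500.

Jessamy receives $92,500.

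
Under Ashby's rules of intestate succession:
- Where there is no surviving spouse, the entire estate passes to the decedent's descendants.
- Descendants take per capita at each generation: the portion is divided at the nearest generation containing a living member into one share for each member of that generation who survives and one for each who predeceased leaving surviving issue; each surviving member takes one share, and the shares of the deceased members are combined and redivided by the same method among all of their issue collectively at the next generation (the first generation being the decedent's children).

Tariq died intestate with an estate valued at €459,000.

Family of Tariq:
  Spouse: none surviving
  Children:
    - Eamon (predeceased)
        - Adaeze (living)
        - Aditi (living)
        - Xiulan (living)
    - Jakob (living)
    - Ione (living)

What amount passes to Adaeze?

Adaeze receives €51,000.

The entire €459,000 passes to the descendants.
That amount (€459,000) is divided at the children's generation into 3 shares of €153,000. Jakob and Ione each take €153,000. The remaining share for the deceased Eamon (€153,000) is carried to the next generation.
That pool (€153,000) is divided at the grandchildren's generation equally among Adaeze, Aditi, and Xiulan: €51,000 each.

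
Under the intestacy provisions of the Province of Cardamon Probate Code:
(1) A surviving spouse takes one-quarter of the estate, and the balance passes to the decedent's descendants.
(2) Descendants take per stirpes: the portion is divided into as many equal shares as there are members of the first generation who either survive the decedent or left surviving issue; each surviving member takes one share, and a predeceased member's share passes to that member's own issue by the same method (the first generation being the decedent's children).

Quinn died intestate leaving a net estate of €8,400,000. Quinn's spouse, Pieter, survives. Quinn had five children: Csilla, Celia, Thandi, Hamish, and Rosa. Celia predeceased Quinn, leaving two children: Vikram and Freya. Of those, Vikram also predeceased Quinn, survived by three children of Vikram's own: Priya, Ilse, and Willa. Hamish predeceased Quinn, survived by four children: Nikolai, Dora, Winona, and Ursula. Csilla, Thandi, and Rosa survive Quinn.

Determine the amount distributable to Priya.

Pieter takes one-quarter of €8,400,000 = €2,100,000. The remaining €6,300,000 passes to the descendants.
The descendants' portion (€6,300,000) is divided into 5 shares of €1,260,000: Csilla, Thandi, and Rosa each take €1,260,000; Celia's €1,260,000 share passes to Celia's issue; Hamish's €1,260,000 share passes to Hamish's issue.
Celia's share (€1,260,000) is divided into 2 shares of €630,000: Freya takes €630,000; Vikram's €630,000 share passes to Vikram's issue.
Vikram's share (€630,000) is divided into 3 shares of €210,000: Priya, Ilse, and Willa each take €210,000.
Hamish's share (€1,260,000) is divided into 4 shares of €315,000: Nikolai, Dora, Winona, and Ursula each take €315,000.

Priya receives €210,000.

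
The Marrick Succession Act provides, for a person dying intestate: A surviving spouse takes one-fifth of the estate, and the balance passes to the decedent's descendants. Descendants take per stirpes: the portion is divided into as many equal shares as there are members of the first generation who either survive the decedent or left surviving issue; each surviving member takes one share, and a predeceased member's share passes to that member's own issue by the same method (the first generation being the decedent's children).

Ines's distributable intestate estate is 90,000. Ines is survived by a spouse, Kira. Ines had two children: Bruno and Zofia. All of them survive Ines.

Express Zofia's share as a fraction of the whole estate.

Kira takes one-fifth of 90,000 = 18,000. The remaining 72,000 passes to the descendants.
The descendants' portion (72,000) is divided into 2 shares of 36,000: Bruno and Zofia each take 36,000.

Zofia receives 2/5 of the estate.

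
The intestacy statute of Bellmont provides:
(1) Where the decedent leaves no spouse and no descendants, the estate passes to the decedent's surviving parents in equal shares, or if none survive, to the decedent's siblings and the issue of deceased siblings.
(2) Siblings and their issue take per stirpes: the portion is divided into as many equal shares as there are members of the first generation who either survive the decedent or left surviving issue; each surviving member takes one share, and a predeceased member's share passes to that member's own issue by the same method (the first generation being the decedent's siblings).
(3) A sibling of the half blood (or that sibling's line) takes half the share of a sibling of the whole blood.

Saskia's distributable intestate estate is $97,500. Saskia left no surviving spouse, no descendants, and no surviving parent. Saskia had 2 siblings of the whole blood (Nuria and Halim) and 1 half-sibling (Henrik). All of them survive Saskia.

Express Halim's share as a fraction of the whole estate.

Halim receives 2/5 of the estate.

The entire $97,500 passes to the siblings and their issue.
Counting each half-blood sibling's line as half a unit, there are 5/2 units in $97,500, so one unit is $39,000. Whole-blood lines (Nuria and Halim) take $39,000 each; half-blood lines (Henrik) take $19,500 each.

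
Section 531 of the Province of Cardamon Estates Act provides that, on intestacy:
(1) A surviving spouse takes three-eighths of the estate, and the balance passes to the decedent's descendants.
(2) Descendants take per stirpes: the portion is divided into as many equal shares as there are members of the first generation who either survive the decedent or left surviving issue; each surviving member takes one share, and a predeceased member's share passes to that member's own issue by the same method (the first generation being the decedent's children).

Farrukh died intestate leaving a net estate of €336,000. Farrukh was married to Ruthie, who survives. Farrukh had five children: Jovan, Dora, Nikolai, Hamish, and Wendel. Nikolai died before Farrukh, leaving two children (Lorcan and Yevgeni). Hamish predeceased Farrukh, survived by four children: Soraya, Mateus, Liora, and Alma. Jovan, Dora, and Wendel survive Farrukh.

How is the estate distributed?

Ruthie takes three-eighths of €336,000 = €126,000. The remaining €210,000 passes to the descendants.
The descendants' portion (€210,000) is divided into 5 shares of €42,000: Jovan, Dora, and Wendel each take €42,000; Nikolai's €42,000 share passes to Nikolai's issue; Hamish's €42,000 share passes to Hamish's issue.
Nikolai's share (€42,000) is divided into 2 shares of €21,000: Lorcan and Yevgeni each take €21,000.
Hamish's share (€42,000) is divided into 4 shares of €10,500: Soraya, Mateus, Liora, and Alma each take €10,500.

Ruthie: €126,000; Jovan: €42,000; Dora: €42,000; Lorcan: €21,000; Yevgeni: €21,000; Soraya: €10,500; Mateus: €10,500; Liora: €10,500; Alma: €10,500; Wendel: €42,000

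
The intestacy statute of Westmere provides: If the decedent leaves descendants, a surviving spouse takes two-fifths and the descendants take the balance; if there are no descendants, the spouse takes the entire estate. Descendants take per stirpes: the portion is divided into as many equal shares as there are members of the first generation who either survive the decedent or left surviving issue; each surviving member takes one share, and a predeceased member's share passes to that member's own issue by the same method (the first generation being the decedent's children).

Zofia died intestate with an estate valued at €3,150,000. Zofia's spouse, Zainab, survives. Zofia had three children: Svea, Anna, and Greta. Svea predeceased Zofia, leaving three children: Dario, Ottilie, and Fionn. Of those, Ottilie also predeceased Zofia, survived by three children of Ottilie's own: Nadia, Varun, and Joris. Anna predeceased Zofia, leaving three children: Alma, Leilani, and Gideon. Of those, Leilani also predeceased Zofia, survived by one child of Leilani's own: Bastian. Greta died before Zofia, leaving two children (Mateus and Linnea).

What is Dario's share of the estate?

Zainab takes two-fifths of €3,150,000 = €1,260,000. The remaining €1,890,000 passes to the descendants.
The descendants' portion (€1,890,000) is divided into 3 shares of €630,000: Svea's €630,000 share passes to Svea's issue; Anna's €630,000 share passes to Anna's issue; Greta's €630,000 share passes to Greta's issue.
Svea's share (€630,000) is divided into 3 shares of €210,000: Dario and Fionn each take €210,000; Ottilie's €210,000 share passes to Ottilie's issue.
Ottilie's share (€210,000) is divided into 3 shares of €70,000: Nadia, Varun, and Joris each take €70,000.
Anna's share (€630,000) is divided into 3 shares of €210,000: Alma and Gideon each take €210,000; Leilani's €210,000 share passes to Leilani's issue.
Leilani's share (€210,000) passes entirely to Bastian.
Greta's share (€630,000) is divided into 2 shares of €315,000: Mateus and Linnea each take €315,000.

Dario receives €210,000.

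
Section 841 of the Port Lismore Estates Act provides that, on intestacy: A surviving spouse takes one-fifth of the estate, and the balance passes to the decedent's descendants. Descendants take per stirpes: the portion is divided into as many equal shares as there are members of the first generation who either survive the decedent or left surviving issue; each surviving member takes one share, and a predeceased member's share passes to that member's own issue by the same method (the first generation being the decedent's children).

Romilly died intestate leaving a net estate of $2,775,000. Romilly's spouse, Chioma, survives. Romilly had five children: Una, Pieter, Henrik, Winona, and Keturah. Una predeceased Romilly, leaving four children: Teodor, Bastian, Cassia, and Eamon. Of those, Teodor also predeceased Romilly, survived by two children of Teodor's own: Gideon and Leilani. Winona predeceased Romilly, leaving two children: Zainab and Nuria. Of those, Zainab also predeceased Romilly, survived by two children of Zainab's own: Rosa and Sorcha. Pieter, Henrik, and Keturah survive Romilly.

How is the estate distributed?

Chioma takes one-fifth of $2,775,000 = $555,000. The remaining $2,220,000 passes to the descendants.
The descendants' portion ($2,220,000) is divided into 5 shares of $444,000: Pieter, Henrik, and Keturah each take $444,000; Una's $444,000 share passes to Una's issue; Winona's $444,000 share passes to Winona's issue.
Una's share ($444,000) is divided into 4 shares of $111,000: Bastian, Cassia, and Eamon each take $111,000; Teodor's $111,000 share passes to Teodor's issue.
Teodor's share ($111,000) is divided into 2 shares of $55,500: Gideon and Leilani each take $55,500.
Winona's share ($444,000) is divided into 2 shares of $222,000: Nuria takes $222,000; Zainab's $222,000 share passes to Zainab's issue.
Zainab's share ($222,000) is divided into 2 shares of $111,000: Rosa and Sorcha each take $111,000.

Chioma: $555,000; Gideon: $55,500; Leilani: $55,500; Bastian: $111,000; Cassia: $111,000; Eamon: $111,000; Pieter: $444,000; Henrik: $444,000; Rosa: $111,000; Sorcha: $111,000; Nuria: $222,000; Keturah: $444,000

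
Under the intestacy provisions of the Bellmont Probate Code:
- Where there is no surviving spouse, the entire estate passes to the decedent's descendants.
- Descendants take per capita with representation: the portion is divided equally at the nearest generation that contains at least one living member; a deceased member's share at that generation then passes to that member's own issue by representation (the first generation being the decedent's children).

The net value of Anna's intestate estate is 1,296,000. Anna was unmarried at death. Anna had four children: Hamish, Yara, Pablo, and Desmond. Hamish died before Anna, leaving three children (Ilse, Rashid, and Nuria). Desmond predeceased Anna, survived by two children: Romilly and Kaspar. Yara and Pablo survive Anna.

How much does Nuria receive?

Nuria receives 108,000.

The entire 1,296,000 passes to the descendants.
That amount (1,296,000) is divided into 4 shares of 324,000: Yara and Pablo each take 324,000; Hamish's 324,000 share passes to Hamish's issue; Desmond's 324,000 share passes to Desmond's issue.
Hamish's share (324,000) is divided into 3 shares of 108,000: Ilse, Rashid, and Nuria each take 108,000.
Desmond's share (324,000) is divided into 2 shares of 162,000: Romilly and Kaspar each take 162,000.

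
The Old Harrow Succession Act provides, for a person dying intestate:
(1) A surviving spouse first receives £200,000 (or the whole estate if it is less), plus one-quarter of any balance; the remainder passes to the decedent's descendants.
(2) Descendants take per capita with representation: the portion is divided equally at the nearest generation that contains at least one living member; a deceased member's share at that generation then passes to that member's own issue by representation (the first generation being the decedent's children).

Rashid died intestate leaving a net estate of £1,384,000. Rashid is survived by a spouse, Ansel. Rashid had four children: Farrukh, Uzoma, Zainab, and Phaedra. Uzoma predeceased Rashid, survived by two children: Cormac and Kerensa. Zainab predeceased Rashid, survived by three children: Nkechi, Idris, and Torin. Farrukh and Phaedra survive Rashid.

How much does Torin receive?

Torin receives £74,000.

Ansel first takes £200,000, leaving a balance of £1,184,000. Ansel then takes one-quarter of the balance (£296,000), for a total of £496,000. The remaining £888,000 passes to the descendants.
The descendants' portion (£888,000) is divided into 4 shares of £222,000: Farrukh and Phaedra each take £222,000; Uzoma's £222,000 share passes to Uzoma's issue; Zainab's £222,000 share passes to Zainab's issue.
Uzoma's share (£222,000) is divided into 2 shares of £111,000: Cormac and Kerensa each take £111,000.
Zainab's share (£222,000) is divided into 3 shares of £74,000: Nkechi, Idris, and Torin each take £74,000.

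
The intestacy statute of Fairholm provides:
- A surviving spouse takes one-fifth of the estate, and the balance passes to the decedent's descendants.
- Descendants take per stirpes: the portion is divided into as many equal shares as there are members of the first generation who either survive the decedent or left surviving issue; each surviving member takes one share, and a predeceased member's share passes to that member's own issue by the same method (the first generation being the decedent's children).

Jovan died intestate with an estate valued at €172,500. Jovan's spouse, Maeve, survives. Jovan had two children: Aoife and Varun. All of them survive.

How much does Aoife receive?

Maeve takes one-fifth of €172,500 = €34,500. The remaining €138,000 passes to the descendants.
The descendants' portion (€138,000) is divided into 2 shares of €69,000: Aoife and Varun each take €69,000.

Aoife receives €69,000.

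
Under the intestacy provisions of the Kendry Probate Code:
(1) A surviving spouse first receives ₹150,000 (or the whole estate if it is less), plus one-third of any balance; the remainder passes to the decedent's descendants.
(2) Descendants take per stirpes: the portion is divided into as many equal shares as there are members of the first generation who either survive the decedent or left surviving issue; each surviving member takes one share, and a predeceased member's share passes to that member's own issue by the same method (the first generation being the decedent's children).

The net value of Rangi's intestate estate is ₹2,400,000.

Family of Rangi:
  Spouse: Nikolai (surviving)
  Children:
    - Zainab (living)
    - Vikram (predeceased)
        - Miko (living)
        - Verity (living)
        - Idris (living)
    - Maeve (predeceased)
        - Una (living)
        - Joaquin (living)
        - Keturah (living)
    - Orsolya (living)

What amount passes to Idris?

Nikolai first takes ₹150,000, leaving a balance of ₹2,250,000. Nikolai then takes one-third of the balance (₹750,000), for a total of ₹900,000. The remaining ₹1,500,000 passes to the descendants.
The descendants' portion (₹1,500,000) is divided into 4 shares of ₹375,000: Zainab and Orsolya each take ₹375,000; Vikram's ₹375,000 share passes to Vikram's issue; Maeve's ₹375,000 share passes to Maeve's issue.
Vikram's share (₹375,000) is divided into 3 shares of ₹125,000: Miko, Verity, and Idris each take ₹125,000.
Maeve's share (₹375,000) is divided into 3 shares of ₹125,000: Una, Joaquin, and Keturah each take ₹125,000.

Idris receives ₹125,000.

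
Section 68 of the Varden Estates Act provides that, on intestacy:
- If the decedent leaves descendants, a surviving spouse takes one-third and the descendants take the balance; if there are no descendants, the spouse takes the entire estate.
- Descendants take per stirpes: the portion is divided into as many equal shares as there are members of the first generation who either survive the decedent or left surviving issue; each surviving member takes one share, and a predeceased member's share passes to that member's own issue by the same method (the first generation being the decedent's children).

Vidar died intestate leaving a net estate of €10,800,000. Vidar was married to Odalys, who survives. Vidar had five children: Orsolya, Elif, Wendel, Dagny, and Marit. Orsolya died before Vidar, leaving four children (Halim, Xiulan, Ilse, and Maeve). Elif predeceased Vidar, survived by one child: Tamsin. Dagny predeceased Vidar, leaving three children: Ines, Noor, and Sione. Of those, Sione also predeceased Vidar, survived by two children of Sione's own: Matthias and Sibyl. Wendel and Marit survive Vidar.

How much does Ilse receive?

Odalys takes one-third of €10,800,000 = €3,600,000. The remaining €7,200,000 passes to the descendants.
The descendants' portion (€7,200,000) is divided into 5 shares of €1,440,000: Wendel and Marit each take €1,440,000; Orsolya's €1,440,000 share passes to Orsolya's issue; Elif's €1,440,000 share passes to Elif's issue; Dagny's €1,440,000 share passes to Dagny's issue.
Orsolya's share (€1,440,000) is divided into 4 shares of €360,000: Halim, Xiulan, Ilse, and Maeve each take €360,000.
Elif's share (€1,440,000) passes entirely to Tamsin.
Dagny's share (€1,440,000) is divided into 3 shares of €480,000: Ines and Noor each take €480,000; Sione's €480,000 share passes to Sione's issue.
Sione's share (€480,000) is divided into 2 shares of €240,000: Matthias and Sibyl each take €240,000.

Ilse receives €360,000.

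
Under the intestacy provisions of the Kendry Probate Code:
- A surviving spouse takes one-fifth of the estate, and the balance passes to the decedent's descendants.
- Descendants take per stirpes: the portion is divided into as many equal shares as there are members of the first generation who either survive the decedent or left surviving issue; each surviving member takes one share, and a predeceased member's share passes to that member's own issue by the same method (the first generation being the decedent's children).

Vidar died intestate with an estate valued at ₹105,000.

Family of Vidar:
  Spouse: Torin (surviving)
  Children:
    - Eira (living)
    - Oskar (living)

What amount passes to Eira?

Eira receives ₹42,000.

Torin takes one-fifth of ₹105,000 = ₹21,000. The remaining ₹84,000 passes to the descendants.
The descendants' portion (₹84,000) is divided into 2 shares of ₹42,000: Eira and Oskar each take ₹42,000.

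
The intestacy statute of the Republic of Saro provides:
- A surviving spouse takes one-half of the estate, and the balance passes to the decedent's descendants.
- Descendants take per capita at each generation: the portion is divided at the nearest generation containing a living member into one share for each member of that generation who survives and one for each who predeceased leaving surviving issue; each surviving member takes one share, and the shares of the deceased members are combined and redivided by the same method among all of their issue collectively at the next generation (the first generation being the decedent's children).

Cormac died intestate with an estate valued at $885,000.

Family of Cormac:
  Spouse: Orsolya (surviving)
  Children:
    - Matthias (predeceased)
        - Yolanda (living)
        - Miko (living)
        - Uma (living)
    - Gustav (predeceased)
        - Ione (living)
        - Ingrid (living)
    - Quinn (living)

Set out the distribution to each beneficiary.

Orsolya: $442,500; Yolanda: $59,000; Miko: $59,000; Uma: $59,000; Ione: $59,000; Ingrid: $59,000; Quinn: $147,500

Orsolya takes one-half of $885,000 = $442,500. The remaining $442,500 passes to the descendants.
The descendants' portion ($442,500) is divided at the children's generation into 3 shares of $147,500. Quinn takes $147,500. The 2 shares of the deceased (Matthias and Gustav) are combined into a pool of $295,000.
That pool ($295,000) is divided at the grandchildren's generation equally among Yolanda, Miko, Uma, Ione, and Ingrid: $59,000 each.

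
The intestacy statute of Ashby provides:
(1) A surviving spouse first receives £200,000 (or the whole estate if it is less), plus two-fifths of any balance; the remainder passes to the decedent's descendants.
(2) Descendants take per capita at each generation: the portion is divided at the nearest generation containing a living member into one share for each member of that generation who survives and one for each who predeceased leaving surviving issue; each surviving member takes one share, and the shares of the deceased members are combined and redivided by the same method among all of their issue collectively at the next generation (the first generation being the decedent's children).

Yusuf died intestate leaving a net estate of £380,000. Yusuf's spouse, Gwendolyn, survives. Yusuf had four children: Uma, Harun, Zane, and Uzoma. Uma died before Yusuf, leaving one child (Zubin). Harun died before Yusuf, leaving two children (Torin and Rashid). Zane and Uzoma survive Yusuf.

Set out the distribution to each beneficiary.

Gwendolyn: £272,000; Zubin: £18,000; Torin: £18,000; Rashid: £18,000; Zane: £27,000; Uzoma: £27,000

Gwendolyn first takes £200,000, leaving a balance of £180,000. Gwendolyn then takes two-fifths of the balance (£72,000), for a total of £272,000. The remaining £108,000 passes to the descendants.
The descendants' portion (£108,000) is divided at the children's generation into 4 shares of £27,000. Zane and Uzoma each take £27,000. The 2 shares of the deceased (Uma and Harun) are combined into a pool of £54,000.
That pool (£54,000) is divided at the grandchildren's generation equally among Zubin, Torin, and Rashid: £18,000 each.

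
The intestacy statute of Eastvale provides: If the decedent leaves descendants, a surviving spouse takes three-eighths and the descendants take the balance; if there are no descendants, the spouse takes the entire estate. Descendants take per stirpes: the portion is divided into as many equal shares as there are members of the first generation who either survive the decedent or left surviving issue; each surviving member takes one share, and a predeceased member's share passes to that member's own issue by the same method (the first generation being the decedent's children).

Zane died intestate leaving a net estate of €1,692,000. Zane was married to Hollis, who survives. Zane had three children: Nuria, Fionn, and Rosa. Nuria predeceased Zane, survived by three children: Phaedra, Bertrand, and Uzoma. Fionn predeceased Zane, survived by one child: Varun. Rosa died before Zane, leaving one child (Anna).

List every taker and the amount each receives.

Hollis takes three-eighths of €1,692,000 = €634,500. The remaining €1,057,500 passes to the descendants.
The descendants' portion (€1,057,500) is divided into 3 shares of €352,500: Nuria's €352,500 share passes to Nuria's issue; Fionn's €352,500 share passes to Fionn's issue; Rosa's €352,500 share passes to Rosa's issue.
Nuria's share (€352,500) is divided into 3 shares of €117,500: Phaedra, Bertrand, and Uzoma each take €117,500.
Fionn's share (€352,500) passes entirely to Varun.
Rosa's share (€352,500) passes entirely to Anna.

Hollis: €634,500; Phaedra: €117,500; Bertrand: €117,500; Uzoma: €117,500; Varun: €352,500; Anna: €352,500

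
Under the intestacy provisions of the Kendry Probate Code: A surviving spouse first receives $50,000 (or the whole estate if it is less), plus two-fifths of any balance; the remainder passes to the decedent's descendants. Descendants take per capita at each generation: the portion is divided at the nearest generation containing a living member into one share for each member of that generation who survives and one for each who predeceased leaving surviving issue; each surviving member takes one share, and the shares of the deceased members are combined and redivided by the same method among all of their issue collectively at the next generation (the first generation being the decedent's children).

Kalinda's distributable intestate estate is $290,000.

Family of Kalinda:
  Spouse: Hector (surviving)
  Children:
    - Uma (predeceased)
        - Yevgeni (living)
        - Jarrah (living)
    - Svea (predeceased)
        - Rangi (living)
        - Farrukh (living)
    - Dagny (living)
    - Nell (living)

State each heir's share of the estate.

Hector first takes $50,000, leaving a balance of $240,000. Hector then takes two-fifths of the balance ($96,000), for a total of $146,000. The remaining $144,000 passes to the descendants.
The descendants' portion ($144,000) is divided at the children's generation into 4 shares of $36,000. Dagny and Nell each take $36,000. The 2 shares of the deceased (Uma and Svea) are combined into a pool of $72,000.
That pool ($72,000) is divided at the grandchildren's generation equally among Yevgeni, Jarrah, Rangi, and Farrukh: $18,000 each.

Hector: $146,000; Yevgeni: $18,000; Jarrah: $18,000; Rangi: $18,000; Farrukh: $18,000; Dagny: $36,000; Nell: $36,000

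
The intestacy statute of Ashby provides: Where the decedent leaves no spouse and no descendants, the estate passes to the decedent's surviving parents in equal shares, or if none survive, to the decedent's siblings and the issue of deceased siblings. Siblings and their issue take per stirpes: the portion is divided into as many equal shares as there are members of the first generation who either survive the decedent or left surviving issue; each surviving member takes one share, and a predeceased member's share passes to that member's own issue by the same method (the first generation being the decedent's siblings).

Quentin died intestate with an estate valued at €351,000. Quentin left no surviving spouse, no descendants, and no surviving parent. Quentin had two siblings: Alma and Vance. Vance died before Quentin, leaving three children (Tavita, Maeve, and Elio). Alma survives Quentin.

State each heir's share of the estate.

Alma: €175,500; Tavita: €58,500; Maeve: €58,500; Elio: €58,500

The entire €351,000 passes to the siblings and their issue.
That amount (€351,000) is divided into 2 shares of €175,500: Alma takes €175,500; Vance's €175,500 share passes to Vance's issue.
Vance's share (€175,500) is divided into 3 shares of €58,500: Tavita, Maeve, and Elio each take €58,500.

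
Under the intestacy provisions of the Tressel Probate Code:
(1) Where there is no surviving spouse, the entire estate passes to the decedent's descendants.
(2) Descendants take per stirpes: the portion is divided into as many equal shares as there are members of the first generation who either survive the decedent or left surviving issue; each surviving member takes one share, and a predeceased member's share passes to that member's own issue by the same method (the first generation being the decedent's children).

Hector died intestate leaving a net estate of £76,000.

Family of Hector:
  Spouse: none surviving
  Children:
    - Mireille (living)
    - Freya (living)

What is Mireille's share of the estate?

The entire £76,000 passes to the descendants.
That amount (£76,000) is divided into 2 shares of £38,000: Mireille and Freya each take £38,000.

Mireille receives £38,000.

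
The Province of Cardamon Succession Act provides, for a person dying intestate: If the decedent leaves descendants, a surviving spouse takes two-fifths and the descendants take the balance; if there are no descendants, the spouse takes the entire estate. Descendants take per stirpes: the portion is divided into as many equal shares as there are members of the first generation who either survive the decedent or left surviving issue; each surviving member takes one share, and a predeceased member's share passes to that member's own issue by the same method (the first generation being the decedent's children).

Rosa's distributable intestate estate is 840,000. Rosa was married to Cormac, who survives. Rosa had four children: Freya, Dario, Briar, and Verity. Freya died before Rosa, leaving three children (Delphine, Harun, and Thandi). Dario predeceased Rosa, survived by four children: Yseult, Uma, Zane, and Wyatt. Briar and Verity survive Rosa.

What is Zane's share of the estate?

Cormac takes two-fifths of 840,000 = 336,000. The remaining 504,000 passes to the descendants.
The descendants' portion (504,000) is divided into 4 shares of 126,000: Briar and Verity each take 126,000; Freya's 126,000 share passes to Freya's issue; Dario's 126,000 share passes to Dario's issue.
Freya's share (126,000) is divided into 3 shares of 42,000: Delphine, Harun, and Thandi each take 42,000.
Dario's share (126,000) is divided into 4 shares of 31,500: Yseult, Uma, Zane, and Wyatt each take 31,500.

Zane receives 31,500.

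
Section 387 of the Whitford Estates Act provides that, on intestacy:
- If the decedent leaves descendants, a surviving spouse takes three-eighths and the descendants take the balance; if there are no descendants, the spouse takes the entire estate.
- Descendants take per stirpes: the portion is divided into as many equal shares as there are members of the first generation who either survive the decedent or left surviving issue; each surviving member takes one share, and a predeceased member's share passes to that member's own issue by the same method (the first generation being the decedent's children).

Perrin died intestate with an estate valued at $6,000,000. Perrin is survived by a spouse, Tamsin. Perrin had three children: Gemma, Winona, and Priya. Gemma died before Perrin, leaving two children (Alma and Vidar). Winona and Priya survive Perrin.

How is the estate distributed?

Tamsin takes three-eighths of $6,000,000 = $2,250,000. The remaining $3,750,000 passes to the descendants.
The descendants' portion ($3,750,000) is divided into 3 shares of $1,250,000: Winona and Priya each take $1,250,000; Gemma's $1,250,000 share passes to Gemma's issue.
Gemma's share ($1,250,000) is divided into 2 shares of $625,000: Alma and Vidar each take $625,000.

Tamsin: $2,250,000; Alma: $625,000; Vidar: $625,000; Winona: $1,250,000; Priya: $1,250,000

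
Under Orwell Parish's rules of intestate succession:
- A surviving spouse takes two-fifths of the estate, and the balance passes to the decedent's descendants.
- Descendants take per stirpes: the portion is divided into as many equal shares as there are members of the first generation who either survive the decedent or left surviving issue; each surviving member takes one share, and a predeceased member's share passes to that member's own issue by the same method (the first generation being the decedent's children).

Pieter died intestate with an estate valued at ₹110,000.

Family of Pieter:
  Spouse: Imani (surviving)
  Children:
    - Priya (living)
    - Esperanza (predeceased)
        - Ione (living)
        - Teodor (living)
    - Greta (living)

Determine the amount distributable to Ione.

Ione receives ₹11,000.

Imani takes two-fifths of ₹110,000 = ₹44,000. The remaining ₹66,000 passes to the descendants.
The descendants' portion (₹66,000) is divided into 3 shares of ₹22,000: Priya and Greta each take ₹22,000; Esperanza's ₹22,000 share passes to Esperanza's issue.
Esperanza's share (₹22,000) is divided into 2 shares of ₹11,000: Ione and Teodor each take ₹11,000.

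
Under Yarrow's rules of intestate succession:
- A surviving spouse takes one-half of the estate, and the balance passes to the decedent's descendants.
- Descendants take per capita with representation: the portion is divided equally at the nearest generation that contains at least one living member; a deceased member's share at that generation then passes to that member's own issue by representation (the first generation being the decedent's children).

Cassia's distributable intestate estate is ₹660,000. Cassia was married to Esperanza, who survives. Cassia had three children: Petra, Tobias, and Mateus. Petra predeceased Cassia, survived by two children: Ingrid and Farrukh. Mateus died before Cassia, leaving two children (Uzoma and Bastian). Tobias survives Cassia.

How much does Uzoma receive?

Uzoma receives ₹55,000.

Esperanza takes one-half of ₹660,000 = ₹330,000. The remaining ₹330,000 passes to the descendants.
The descendants' portion (₹330,000) is divided into 3 shares of ₹110,000: Tobias takes ₹110,000; Petra's ₹110,000 share passes to Petra's issue; Mateus's ₹110,000 share passes to Mateus's issue.
Petra's share (₹110,000) is divided into 2 shares of ₹55,000: Ingrid and Farrukh each take ₹55,000.
Mateus's share (₹110,000) is divided into 2 shares of ₹55,000: Uzoma and Bastian each take ₹55,000.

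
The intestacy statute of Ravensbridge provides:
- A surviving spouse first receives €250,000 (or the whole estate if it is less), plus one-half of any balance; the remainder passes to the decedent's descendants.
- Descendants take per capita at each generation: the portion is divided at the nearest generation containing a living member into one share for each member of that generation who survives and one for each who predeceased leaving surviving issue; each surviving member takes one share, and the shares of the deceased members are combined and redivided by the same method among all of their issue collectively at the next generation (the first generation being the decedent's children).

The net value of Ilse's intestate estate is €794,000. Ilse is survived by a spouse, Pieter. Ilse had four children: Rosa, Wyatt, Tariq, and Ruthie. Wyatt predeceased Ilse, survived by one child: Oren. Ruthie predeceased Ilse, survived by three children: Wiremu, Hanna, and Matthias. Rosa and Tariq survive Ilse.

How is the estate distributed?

Pieter first takes €250,000, leaving a balance of €544,000. Pieter then takes one-half of the balance (€272,000), for a total of €522,000. The remaining €272,000 passes to the descendants.
The descendants' portion (€272,000) is divided at the children's generation into 4 shares of €68,000. Rosa and Tariq each take €68,000. The 2 shares of the deceased (Wyatt and Ruthie) are combined into a pool of €136,000.
That pool (€136,000) is divided at the grandchildren's generation equally among Oren, Wiremu, Hanna, and Matthias: €34,000 each.

Pieter: €522,000; Rosa: €68,000; Oren: €34,000; Tariq: €68,000; Wiremu: €34,000; Hanna: €34,000; Matthias: €34,000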